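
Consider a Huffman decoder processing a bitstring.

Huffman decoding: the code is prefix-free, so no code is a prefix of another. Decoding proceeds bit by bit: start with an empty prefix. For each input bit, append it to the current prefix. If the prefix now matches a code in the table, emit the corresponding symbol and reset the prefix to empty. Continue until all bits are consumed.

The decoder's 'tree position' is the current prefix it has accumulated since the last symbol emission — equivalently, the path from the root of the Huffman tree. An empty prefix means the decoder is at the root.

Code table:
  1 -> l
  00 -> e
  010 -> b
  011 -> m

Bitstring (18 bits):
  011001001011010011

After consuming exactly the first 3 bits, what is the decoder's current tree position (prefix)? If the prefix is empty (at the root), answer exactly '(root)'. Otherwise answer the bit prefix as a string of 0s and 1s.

Answer: (root)

Derivation:
Bit 0: prefix='0' (no match yet)
Bit 1: prefix='01' (no match yet)
Bit 2: prefix='011' -> emit 'm', reset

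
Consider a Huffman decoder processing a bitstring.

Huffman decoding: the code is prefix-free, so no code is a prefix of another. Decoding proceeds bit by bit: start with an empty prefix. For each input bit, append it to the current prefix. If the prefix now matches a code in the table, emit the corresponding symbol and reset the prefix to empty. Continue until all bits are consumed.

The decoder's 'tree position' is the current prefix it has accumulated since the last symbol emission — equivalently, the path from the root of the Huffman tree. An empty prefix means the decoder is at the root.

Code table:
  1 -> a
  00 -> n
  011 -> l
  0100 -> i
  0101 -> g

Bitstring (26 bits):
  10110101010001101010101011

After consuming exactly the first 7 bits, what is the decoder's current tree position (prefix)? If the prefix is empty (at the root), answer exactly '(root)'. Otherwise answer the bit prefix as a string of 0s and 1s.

Answer: 010

Derivation:
Bit 0: prefix='1' -> emit 'a', reset
Bit 1: prefix='0' (no match yet)
Bit 2: prefix='01' (no match yet)
Bit 3: prefix='011' -> emit 'l', reset
Bit 4: prefix='0' (no match yet)
Bit 5: prefix='01' (no match yet)
Bit 6: prefix='010' (no match yet)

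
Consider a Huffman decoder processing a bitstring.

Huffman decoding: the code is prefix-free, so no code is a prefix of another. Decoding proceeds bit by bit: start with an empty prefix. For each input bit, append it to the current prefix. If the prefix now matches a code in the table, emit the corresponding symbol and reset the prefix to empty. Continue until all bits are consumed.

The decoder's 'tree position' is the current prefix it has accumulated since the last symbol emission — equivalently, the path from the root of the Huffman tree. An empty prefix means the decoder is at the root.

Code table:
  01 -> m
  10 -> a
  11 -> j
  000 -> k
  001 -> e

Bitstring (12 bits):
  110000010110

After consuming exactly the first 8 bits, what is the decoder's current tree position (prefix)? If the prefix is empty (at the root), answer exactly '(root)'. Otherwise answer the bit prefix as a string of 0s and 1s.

Answer: (root)

Derivation:
Bit 0: prefix='1' (no match yet)
Bit 1: prefix='11' -> emit 'j', reset
Bit 2: prefix='0' (no match yet)
Bit 3: prefix='00' (no match yet)
Bit 4: prefix='000' -> emit 'k', reset
Bit 5: prefix='0' (no match yet)
Bit 6: prefix='00' (no match yet)
Bit 7: prefix='001' -> emit 'e', reset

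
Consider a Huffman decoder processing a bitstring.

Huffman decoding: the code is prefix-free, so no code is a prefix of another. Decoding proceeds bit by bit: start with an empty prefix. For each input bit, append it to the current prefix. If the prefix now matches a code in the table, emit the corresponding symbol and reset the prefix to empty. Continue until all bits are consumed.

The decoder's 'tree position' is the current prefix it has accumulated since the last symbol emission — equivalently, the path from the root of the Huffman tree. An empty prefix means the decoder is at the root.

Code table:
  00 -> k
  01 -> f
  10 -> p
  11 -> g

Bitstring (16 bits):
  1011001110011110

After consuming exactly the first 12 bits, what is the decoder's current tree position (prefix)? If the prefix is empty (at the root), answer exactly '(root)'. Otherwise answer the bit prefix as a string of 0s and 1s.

Bit 0: prefix='1' (no match yet)
Bit 1: prefix='10' -> emit 'p', reset
Bit 2: prefix='1' (no match yet)
Bit 3: prefix='11' -> emit 'g', reset
Bit 4: prefix='0' (no match yet)
Bit 5: prefix='00' -> emit 'k', reset
Bit 6: prefix='1' (no match yet)
Bit 7: prefix='11' -> emit 'g', reset
Bit 8: prefix='1' (no match yet)
Bit 9: prefix='10' -> emit 'p', reset
Bit 10: prefix='0' (no match yet)
Bit 11: prefix='01' -> emit 'f', reset

Answer: (root)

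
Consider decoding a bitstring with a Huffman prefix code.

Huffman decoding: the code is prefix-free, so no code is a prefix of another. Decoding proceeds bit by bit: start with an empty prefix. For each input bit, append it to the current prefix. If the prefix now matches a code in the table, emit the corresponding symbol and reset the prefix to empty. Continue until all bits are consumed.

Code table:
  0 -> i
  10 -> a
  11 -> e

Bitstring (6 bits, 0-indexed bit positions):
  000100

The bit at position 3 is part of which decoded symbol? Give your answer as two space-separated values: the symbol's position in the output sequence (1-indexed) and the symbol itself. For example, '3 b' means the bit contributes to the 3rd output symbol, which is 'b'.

Answer: 4 a

Derivation:
Bit 0: prefix='0' -> emit 'i', reset
Bit 1: prefix='0' -> emit 'i', reset
Bit 2: prefix='0' -> emit 'i', reset
Bit 3: prefix='1' (no match yet)
Bit 4: prefix='10' -> emit 'a', reset
Bit 5: prefix='0' -> emit 'i', reset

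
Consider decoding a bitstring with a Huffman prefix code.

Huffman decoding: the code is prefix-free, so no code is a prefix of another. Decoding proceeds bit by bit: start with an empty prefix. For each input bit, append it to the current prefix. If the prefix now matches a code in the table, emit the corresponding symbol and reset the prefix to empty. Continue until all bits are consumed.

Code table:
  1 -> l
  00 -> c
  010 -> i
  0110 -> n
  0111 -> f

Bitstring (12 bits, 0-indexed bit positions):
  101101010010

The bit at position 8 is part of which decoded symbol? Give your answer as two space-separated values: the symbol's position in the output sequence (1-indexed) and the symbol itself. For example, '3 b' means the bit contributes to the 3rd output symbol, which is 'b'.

Bit 0: prefix='1' -> emit 'l', reset
Bit 1: prefix='0' (no match yet)
Bit 2: prefix='01' (no match yet)
Bit 3: prefix='011' (no match yet)
Bit 4: prefix='0110' -> emit 'n', reset
Bit 5: prefix='1' -> emit 'l', reset
Bit 6: prefix='0' (no match yet)
Bit 7: prefix='01' (no match yet)
Bit 8: prefix='010' -> emit 'i', reset
Bit 9: prefix='0' (no match yet)
Bit 10: prefix='01' (no match yet)
Bit 11: prefix='010' -> emit 'i', reset

Answer: 4 i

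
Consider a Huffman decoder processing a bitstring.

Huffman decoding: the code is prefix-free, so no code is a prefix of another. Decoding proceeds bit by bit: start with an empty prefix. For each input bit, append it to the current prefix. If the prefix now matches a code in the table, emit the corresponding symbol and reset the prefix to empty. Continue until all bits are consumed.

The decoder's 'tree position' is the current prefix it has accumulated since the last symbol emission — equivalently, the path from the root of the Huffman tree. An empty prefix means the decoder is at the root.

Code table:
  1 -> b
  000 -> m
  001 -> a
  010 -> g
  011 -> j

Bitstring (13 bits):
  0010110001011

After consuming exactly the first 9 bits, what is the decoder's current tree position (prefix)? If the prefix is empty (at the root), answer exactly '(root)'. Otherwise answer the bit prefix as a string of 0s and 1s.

Answer: (root)

Derivation:
Bit 0: prefix='0' (no match yet)
Bit 1: prefix='00' (no match yet)
Bit 2: prefix='001' -> emit 'a', reset
Bit 3: prefix='0' (no match yet)
Bit 4: prefix='01' (no match yet)
Bit 5: prefix='011' -> emit 'j', reset
Bit 6: prefix='0' (no match yet)
Bit 7: prefix='00' (no match yet)
Bit 8: prefix='000' -> emit 'm', reset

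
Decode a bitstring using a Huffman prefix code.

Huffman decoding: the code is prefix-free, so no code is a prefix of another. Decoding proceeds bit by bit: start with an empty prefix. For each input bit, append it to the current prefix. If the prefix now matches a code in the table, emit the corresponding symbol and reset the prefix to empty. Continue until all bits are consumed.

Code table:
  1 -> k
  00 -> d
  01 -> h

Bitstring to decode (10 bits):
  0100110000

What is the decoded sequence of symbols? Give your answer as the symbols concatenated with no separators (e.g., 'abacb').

Answer: hdkkdd

Derivation:
Bit 0: prefix='0' (no match yet)
Bit 1: prefix='01' -> emit 'h', reset
Bit 2: prefix='0' (no match yet)
Bit 3: prefix='00' -> emit 'd', reset
Bit 4: prefix='1' -> emit 'k', reset
Bit 5: prefix='1' -> emit 'k', reset
Bit 6: prefix='0' (no match yet)
Bit 7: prefix='00' -> emit 'd', reset
Bit 8: prefix='0' (no match yet)
Bit 9: prefix='00' -> emit 'd', reset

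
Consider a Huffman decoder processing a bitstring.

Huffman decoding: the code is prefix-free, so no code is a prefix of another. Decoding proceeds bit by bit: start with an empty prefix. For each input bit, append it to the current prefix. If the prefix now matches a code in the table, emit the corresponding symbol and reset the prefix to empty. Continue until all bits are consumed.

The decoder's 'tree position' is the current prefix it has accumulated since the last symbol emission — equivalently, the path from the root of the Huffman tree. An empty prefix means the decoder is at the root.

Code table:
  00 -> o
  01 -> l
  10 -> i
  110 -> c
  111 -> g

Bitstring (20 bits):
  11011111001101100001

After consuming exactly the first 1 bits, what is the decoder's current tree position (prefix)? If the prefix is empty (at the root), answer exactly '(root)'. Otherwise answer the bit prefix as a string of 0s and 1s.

Answer: 1

Derivation:
Bit 0: prefix='1' (no match yet)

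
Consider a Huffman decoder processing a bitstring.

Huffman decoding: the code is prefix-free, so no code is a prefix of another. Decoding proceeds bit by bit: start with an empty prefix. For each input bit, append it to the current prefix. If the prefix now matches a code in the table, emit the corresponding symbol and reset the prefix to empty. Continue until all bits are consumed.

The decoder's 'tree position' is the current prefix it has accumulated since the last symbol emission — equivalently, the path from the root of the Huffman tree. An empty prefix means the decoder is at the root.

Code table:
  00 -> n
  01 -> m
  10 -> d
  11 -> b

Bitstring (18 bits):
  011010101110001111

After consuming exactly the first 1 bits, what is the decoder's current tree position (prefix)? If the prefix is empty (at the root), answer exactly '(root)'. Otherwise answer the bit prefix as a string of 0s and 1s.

Answer: 0

Derivation:
Bit 0: prefix='0' (no match yet)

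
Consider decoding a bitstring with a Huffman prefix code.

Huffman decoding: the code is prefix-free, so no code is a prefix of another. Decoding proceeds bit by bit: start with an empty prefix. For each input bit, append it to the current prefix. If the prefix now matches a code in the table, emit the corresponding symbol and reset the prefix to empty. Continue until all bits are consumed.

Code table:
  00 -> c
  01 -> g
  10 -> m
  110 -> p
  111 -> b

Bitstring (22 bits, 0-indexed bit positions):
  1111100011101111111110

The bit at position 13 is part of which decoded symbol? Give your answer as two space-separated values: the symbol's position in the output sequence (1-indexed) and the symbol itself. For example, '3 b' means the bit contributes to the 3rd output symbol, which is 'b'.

Bit 0: prefix='1' (no match yet)
Bit 1: prefix='11' (no match yet)
Bit 2: prefix='111' -> emit 'b', reset
Bit 3: prefix='1' (no match yet)
Bit 4: prefix='11' (no match yet)
Bit 5: prefix='110' -> emit 'p', reset
Bit 6: prefix='0' (no match yet)
Bit 7: prefix='00' -> emit 'c', reset
Bit 8: prefix='1' (no match yet)
Bit 9: prefix='11' (no match yet)
Bit 10: prefix='111' -> emit 'b', reset
Bit 11: prefix='0' (no match yet)
Bit 12: prefix='01' -> emit 'g', reset
Bit 13: prefix='1' (no match yet)
Bit 14: prefix='11' (no match yet)
Bit 15: prefix='111' -> emit 'b', reset
Bit 16: prefix='1' (no match yet)
Bit 17: prefix='11' (no match yet)

Answer: 6 b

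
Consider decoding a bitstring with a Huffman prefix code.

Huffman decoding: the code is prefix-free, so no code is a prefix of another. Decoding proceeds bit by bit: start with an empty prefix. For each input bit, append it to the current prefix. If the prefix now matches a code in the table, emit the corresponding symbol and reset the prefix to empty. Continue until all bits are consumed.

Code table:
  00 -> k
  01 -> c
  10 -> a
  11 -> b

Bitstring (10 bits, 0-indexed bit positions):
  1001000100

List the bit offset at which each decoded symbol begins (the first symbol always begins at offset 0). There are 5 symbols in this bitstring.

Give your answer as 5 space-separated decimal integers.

Answer: 0 2 4 6 8

Derivation:
Bit 0: prefix='1' (no match yet)
Bit 1: prefix='10' -> emit 'a', reset
Bit 2: prefix='0' (no match yet)
Bit 3: prefix='01' -> emit 'c', reset
Bit 4: prefix='0' (no match yet)
Bit 5: prefix='00' -> emit 'k', reset
Bit 6: prefix='0' (no match yet)
Bit 7: prefix='01' -> emit 'c', reset
Bit 8: prefix='0' (no match yet)
Bit 9: prefix='00' -> emit 'k', reset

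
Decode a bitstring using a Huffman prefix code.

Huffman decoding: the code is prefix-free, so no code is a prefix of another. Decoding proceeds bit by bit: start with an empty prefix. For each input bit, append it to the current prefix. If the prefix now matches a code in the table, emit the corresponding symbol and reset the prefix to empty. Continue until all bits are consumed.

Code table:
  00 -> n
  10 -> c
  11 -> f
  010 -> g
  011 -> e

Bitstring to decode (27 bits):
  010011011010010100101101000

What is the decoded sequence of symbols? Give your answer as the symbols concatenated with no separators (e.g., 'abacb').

Answer: geeggcgfgn

Derivation:
Bit 0: prefix='0' (no match yet)
Bit 1: prefix='01' (no match yet)
Bit 2: prefix='010' -> emit 'g', reset
Bit 3: prefix='0' (no match yet)
Bit 4: prefix='01' (no match yet)
Bit 5: prefix='011' -> emit 'e', reset
Bit 6: prefix='0' (no match yet)
Bit 7: prefix='01' (no match yet)
Bit 8: prefix='011' -> emit 'e', reset
Bit 9: prefix='0' (no match yet)
Bit 10: prefix='01' (no match yet)
Bit 11: prefix='010' -> emit 'g', reset
Bit 12: prefix='0' (no match yet)
Bit 13: prefix='01' (no match yet)
Bit 14: prefix='010' -> emit 'g', reset
Bit 15: prefix='1' (no match yet)
Bit 16: prefix='10' -> emit 'c', reset
Bit 17: prefix='0' (no match yet)
Bit 18: prefix='01' (no match yet)
Bit 19: prefix='010' -> emit 'g', reset
Bit 20: prefix='1' (no match yet)
Bit 21: prefix='11' -> emit 'f', reset
Bit 22: prefix='0' (no match yet)
Bit 23: prefix='01' (no match yet)
Bit 24: prefix='010' -> emit 'g', reset
Bit 25: prefix='0' (no match yet)
Bit 26: prefix='00' -> emit 'n', reset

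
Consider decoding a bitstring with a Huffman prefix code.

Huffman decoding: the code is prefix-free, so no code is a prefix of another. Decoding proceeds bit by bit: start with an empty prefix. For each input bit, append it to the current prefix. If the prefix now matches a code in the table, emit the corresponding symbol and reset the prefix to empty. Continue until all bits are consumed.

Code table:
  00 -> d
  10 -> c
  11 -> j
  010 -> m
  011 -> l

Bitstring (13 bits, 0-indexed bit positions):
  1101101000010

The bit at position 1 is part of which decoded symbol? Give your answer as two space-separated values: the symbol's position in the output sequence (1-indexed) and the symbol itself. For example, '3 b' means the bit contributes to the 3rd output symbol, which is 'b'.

Answer: 1 j

Derivation:
Bit 0: prefix='1' (no match yet)
Bit 1: prefix='11' -> emit 'j', reset
Bit 2: prefix='0' (no match yet)
Bit 3: prefix='01' (no match yet)
Bit 4: prefix='011' -> emit 'l', reset
Bit 5: prefix='0' (no match yet)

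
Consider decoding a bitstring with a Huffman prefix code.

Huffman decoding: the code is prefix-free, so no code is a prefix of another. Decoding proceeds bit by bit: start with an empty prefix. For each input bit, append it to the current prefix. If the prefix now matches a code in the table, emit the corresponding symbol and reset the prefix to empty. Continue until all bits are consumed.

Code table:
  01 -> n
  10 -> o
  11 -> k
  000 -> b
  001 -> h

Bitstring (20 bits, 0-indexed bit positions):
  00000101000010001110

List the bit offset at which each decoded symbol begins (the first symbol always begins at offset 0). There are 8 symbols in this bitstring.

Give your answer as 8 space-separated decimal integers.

Bit 0: prefix='0' (no match yet)
Bit 1: prefix='00' (no match yet)
Bit 2: prefix='000' -> emit 'b', reset
Bit 3: prefix='0' (no match yet)
Bit 4: prefix='00' (no match yet)
Bit 5: prefix='001' -> emit 'h', reset
Bit 6: prefix='0' (no match yet)
Bit 7: prefix='01' -> emit 'n', reset
Bit 8: prefix='0' (no match yet)
Bit 9: prefix='00' (no match yet)
Bit 10: prefix='000' -> emit 'b', reset
Bit 11: prefix='0' (no match yet)
Bit 12: prefix='01' -> emit 'n', reset
Bit 13: prefix='0' (no match yet)
Bit 14: prefix='00' (no match yet)
Bit 15: prefix='000' -> emit 'b', reset
Bit 16: prefix='1' (no match yet)
Bit 17: prefix='11' -> emit 'k', reset
Bit 18: prefix='1' (no match yet)
Bit 19: prefix='10' -> emit 'o', reset

Answer: 0 3 6 8 11 13 16 18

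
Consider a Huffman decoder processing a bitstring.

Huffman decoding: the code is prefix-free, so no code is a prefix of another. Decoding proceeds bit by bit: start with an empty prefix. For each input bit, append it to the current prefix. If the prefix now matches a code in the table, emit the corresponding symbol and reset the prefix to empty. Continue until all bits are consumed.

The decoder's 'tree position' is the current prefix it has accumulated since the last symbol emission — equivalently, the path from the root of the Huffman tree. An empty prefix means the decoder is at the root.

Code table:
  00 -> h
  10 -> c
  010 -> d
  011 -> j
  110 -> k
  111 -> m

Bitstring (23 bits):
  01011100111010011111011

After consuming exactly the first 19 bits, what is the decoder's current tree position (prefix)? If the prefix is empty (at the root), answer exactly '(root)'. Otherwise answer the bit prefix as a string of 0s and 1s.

Bit 0: prefix='0' (no match yet)
Bit 1: prefix='01' (no match yet)
Bit 2: prefix='010' -> emit 'd', reset
Bit 3: prefix='1' (no match yet)
Bit 4: prefix='11' (no match yet)
Bit 5: prefix='111' -> emit 'm', reset
Bit 6: prefix='0' (no match yet)
Bit 7: prefix='00' -> emit 'h', reset
Bit 8: prefix='1' (no match yet)
Bit 9: prefix='11' (no match yet)
Bit 10: prefix='111' -> emit 'm', reset
Bit 11: prefix='0' (no match yet)
Bit 12: prefix='01' (no match yet)
Bit 13: prefix='010' -> emit 'd', reset
Bit 14: prefix='0' (no match yet)
Bit 15: prefix='01' (no match yet)
Bit 16: prefix='011' -> emit 'j', reset
Bit 17: prefix='1' (no match yet)
Bit 18: prefix='11' (no match yet)

Answer: 11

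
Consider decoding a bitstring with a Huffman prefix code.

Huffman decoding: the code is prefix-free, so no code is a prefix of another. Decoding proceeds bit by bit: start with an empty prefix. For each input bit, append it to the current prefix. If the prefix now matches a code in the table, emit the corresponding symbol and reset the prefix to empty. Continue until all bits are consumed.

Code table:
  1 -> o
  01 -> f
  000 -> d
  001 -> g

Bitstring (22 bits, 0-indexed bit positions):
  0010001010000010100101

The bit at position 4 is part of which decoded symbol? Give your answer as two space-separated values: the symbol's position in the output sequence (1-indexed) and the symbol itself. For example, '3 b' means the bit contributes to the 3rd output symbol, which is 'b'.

Bit 0: prefix='0' (no match yet)
Bit 1: prefix='00' (no match yet)
Bit 2: prefix='001' -> emit 'g', reset
Bit 3: prefix='0' (no match yet)
Bit 4: prefix='00' (no match yet)
Bit 5: prefix='000' -> emit 'd', reset
Bit 6: prefix='1' -> emit 'o', reset
Bit 7: prefix='0' (no match yet)
Bit 8: prefix='01' -> emit 'f', reset

Answer: 2 d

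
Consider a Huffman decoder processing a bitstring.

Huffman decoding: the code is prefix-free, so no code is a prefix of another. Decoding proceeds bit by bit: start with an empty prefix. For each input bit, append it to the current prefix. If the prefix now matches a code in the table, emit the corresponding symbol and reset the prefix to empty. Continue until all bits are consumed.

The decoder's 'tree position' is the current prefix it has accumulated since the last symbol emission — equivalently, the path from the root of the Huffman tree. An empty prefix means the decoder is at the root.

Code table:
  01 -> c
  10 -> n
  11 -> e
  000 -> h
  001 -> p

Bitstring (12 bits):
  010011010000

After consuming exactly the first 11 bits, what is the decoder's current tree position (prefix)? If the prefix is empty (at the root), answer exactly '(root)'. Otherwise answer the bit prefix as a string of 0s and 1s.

Answer: 00

Derivation:
Bit 0: prefix='0' (no match yet)
Bit 1: prefix='01' -> emit 'c', reset
Bit 2: prefix='0' (no match yet)
Bit 3: prefix='00' (no match yet)
Bit 4: prefix='001' -> emit 'p', reset
Bit 5: prefix='1' (no match yet)
Bit 6: prefix='10' -> emit 'n', reset
Bit 7: prefix='1' (no match yet)
Bit 8: prefix='10' -> emit 'n', reset
Bit 9: prefix='0' (no match yet)
Bit 10: prefix='00' (no match yet)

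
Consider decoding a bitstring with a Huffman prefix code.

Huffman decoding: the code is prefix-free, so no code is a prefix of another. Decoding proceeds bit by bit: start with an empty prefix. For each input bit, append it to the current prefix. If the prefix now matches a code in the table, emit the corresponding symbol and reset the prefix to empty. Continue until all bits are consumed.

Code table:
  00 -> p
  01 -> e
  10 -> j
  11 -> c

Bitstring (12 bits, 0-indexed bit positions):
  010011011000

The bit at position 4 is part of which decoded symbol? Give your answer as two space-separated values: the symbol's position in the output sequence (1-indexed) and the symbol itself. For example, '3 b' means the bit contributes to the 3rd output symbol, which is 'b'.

Answer: 3 c

Derivation:
Bit 0: prefix='0' (no match yet)
Bit 1: prefix='01' -> emit 'e', reset
Bit 2: prefix='0' (no match yet)
Bit 3: prefix='00' -> emit 'p', reset
Bit 4: prefix='1' (no match yet)
Bit 5: prefix='11' -> emit 'c', reset
Bit 6: prefix='0' (no match yet)
Bit 7: prefix='01' -> emit 'e', reset
Bit 8: prefix='1' (no match yet)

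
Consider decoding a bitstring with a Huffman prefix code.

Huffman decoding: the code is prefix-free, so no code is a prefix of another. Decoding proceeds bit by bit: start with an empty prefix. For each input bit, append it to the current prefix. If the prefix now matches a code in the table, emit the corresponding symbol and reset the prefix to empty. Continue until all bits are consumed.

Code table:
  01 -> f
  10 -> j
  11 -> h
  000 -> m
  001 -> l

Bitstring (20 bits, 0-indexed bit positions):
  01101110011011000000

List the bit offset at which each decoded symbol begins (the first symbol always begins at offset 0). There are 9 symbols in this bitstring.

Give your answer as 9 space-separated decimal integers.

Bit 0: prefix='0' (no match yet)
Bit 1: prefix='01' -> emit 'f', reset
Bit 2: prefix='1' (no match yet)
Bit 3: prefix='10' -> emit 'j', reset
Bit 4: prefix='1' (no match yet)
Bit 5: prefix='11' -> emit 'h', reset
Bit 6: prefix='1' (no match yet)
Bit 7: prefix='10' -> emit 'j', reset
Bit 8: prefix='0' (no match yet)
Bit 9: prefix='01' -> emit 'f', reset
Bit 10: prefix='1' (no match yet)
Bit 11: prefix='10' -> emit 'j', reset
Bit 12: prefix='1' (no match yet)
Bit 13: prefix='11' -> emit 'h', reset
Bit 14: prefix='0' (no match yet)
Bit 15: prefix='00' (no match yet)
Bit 16: prefix='000' -> emit 'm', reset
Bit 17: prefix='0' (no match yet)
Bit 18: prefix='00' (no match yet)
Bit 19: prefix='000' -> emit 'm', reset

Answer: 0 2 4 6 8 10 12 14 17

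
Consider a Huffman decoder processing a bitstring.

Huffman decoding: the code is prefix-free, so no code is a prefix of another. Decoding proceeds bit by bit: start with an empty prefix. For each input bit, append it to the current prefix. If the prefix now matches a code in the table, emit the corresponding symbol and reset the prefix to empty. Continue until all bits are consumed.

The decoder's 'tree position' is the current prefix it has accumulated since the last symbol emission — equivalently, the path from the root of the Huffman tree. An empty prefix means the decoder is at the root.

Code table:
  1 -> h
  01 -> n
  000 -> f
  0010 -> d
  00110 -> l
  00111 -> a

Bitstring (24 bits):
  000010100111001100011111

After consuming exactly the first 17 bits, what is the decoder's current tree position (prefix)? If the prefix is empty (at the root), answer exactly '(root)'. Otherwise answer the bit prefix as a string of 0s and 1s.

Answer: (root)

Derivation:
Bit 0: prefix='0' (no match yet)
Bit 1: prefix='00' (no match yet)
Bit 2: prefix='000' -> emit 'f', reset
Bit 3: prefix='0' (no match yet)
Bit 4: prefix='01' -> emit 'n', reset
Bit 5: prefix='0' (no match yet)
Bit 6: prefix='01' -> emit 'n', reset
Bit 7: prefix='0' (no match yet)
Bit 8: prefix='00' (no match yet)
Bit 9: prefix='001' (no match yet)
Bit 10: prefix='0011' (no match yet)
Bit 11: prefix='00111' -> emit 'a', reset
Bit 12: prefix='0' (no match yet)
Bit 13: prefix='00' (no match yet)
Bit 14: prefix='001' (no match yet)
Bit 15: prefix='0011' (no match yet)
Bit 16: prefix='00110' -> emit 'l', reset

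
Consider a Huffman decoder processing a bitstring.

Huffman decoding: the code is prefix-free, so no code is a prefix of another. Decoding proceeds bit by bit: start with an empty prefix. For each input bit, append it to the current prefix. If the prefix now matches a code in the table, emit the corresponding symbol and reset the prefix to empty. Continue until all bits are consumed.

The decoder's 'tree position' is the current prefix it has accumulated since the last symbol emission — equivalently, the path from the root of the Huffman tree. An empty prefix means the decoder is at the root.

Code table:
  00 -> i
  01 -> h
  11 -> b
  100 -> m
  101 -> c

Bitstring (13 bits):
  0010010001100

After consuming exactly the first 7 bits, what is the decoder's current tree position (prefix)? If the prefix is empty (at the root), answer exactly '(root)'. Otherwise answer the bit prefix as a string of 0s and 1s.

Bit 0: prefix='0' (no match yet)
Bit 1: prefix='00' -> emit 'i', reset
Bit 2: prefix='1' (no match yet)
Bit 3: prefix='10' (no match yet)
Bit 4: prefix='100' -> emit 'm', reset
Bit 5: prefix='1' (no match yet)
Bit 6: prefix='10' (no match yet)

Answer: 10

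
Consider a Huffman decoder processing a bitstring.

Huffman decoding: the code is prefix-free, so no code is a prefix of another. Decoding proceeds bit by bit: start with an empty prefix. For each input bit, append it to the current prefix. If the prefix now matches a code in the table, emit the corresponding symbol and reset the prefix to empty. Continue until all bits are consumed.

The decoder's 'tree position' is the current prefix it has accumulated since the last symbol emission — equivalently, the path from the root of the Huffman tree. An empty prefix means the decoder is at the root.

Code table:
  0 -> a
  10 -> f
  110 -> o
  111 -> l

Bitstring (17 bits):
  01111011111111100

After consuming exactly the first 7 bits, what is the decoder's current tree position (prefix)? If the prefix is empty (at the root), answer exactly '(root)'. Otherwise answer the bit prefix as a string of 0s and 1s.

Answer: 1

Derivation:
Bit 0: prefix='0' -> emit 'a', reset
Bit 1: prefix='1' (no match yet)
Bit 2: prefix='11' (no match yet)
Bit 3: prefix='111' -> emit 'l', reset
Bit 4: prefix='1' (no match yet)
Bit 5: prefix='10' -> emit 'f', reset
Bit 6: prefix='1' (no match yet)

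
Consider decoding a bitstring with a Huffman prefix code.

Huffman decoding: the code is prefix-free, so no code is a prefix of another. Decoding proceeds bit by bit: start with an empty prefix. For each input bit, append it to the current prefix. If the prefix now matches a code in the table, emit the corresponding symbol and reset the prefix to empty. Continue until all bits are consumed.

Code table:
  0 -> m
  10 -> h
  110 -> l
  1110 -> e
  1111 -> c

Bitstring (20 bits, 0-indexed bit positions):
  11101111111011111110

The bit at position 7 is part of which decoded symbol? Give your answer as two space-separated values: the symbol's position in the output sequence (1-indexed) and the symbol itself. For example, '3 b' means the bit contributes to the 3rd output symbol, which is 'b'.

Bit 0: prefix='1' (no match yet)
Bit 1: prefix='11' (no match yet)
Bit 2: prefix='111' (no match yet)
Bit 3: prefix='1110' -> emit 'e', reset
Bit 4: prefix='1' (no match yet)
Bit 5: prefix='11' (no match yet)
Bit 6: prefix='111' (no match yet)
Bit 7: prefix='1111' -> emit 'c', reset
Bit 8: prefix='1' (no match yet)
Bit 9: prefix='11' (no match yet)
Bit 10: prefix='111' (no match yet)
Bit 11: prefix='1110' -> emit 'e', reset

Answer: 2 c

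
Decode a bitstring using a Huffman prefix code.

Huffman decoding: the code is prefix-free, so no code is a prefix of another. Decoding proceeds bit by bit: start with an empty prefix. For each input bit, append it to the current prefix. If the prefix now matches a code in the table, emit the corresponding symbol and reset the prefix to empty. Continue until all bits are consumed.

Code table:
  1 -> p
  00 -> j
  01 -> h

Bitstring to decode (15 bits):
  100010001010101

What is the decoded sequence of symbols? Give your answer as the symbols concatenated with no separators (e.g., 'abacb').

Bit 0: prefix='1' -> emit 'p', reset
Bit 1: prefix='0' (no match yet)
Bit 2: prefix='00' -> emit 'j', reset
Bit 3: prefix='0' (no match yet)
Bit 4: prefix='01' -> emit 'h', reset
Bit 5: prefix='0' (no match yet)
Bit 6: prefix='00' -> emit 'j', reset
Bit 7: prefix='0' (no match yet)
Bit 8: prefix='01' -> emit 'h', reset
Bit 9: prefix='0' (no match yet)
Bit 10: prefix='01' -> emit 'h', reset
Bit 11: prefix='0' (no match yet)
Bit 12: prefix='01' -> emit 'h', reset
Bit 13: prefix='0' (no match yet)
Bit 14: prefix='01' -> emit 'h', reset

Answer: pjhjhhhh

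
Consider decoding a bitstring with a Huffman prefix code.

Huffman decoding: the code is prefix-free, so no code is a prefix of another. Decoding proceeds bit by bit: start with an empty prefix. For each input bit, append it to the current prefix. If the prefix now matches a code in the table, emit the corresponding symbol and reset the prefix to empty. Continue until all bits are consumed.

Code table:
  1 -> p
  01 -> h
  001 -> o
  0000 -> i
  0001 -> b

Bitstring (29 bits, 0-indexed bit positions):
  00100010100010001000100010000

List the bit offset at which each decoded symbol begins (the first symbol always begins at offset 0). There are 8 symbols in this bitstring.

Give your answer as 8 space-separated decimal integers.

Answer: 0 3 7 9 13 17 21 25

Derivation:
Bit 0: prefix='0' (no match yet)
Bit 1: prefix='00' (no match yet)
Bit 2: prefix='001' -> emit 'o', reset
Bit 3: prefix='0' (no match yet)
Bit 4: prefix='00' (no match yet)
Bit 5: prefix='000' (no match yet)
Bit 6: prefix='0001' -> emit 'b', reset
Bit 7: prefix='0' (no match yet)
Bit 8: prefix='01' -> emit 'h', reset
Bit 9: prefix='0' (no match yet)
Bit 10: prefix='00' (no match yet)
Bit 11: prefix='000' (no match yet)
Bit 12: prefix='0001' -> emit 'b', reset
Bit 13: prefix='0' (no match yet)
Bit 14: prefix='00' (no match yet)
Bit 15: prefix='000' (no match yet)
Bit 16: prefix='0001' -> emit 'b', reset
Bit 17: prefix='0' (no match yet)
Bit 18: prefix='00' (no match yet)
Bit 19: prefix='000' (no match yet)
Bit 20: prefix='0001' -> emit 'b', reset
Bit 21: prefix='0' (no match yet)
Bit 22: prefix='00' (no match yet)
Bit 23: prefix='000' (no match yet)
Bit 24: prefix='0001' -> emit 'b', reset
Bit 25: prefix='0' (no match yet)
Bit 26: prefix='00' (no match yet)
Bit 27: prefix='000' (no match yet)
Bit 28: prefix='0000' -> emit 'i', reset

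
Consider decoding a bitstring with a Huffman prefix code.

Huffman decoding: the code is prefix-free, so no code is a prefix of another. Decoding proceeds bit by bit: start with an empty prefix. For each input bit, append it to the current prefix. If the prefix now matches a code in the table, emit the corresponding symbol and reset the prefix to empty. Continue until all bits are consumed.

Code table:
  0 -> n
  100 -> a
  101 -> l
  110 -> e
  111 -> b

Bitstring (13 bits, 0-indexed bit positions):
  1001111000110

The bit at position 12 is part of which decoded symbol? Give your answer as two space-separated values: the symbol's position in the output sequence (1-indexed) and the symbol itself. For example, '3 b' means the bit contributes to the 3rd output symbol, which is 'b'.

Bit 0: prefix='1' (no match yet)
Bit 1: prefix='10' (no match yet)
Bit 2: prefix='100' -> emit 'a', reset
Bit 3: prefix='1' (no match yet)
Bit 4: prefix='11' (no match yet)
Bit 5: prefix='111' -> emit 'b', reset
Bit 6: prefix='1' (no match yet)
Bit 7: prefix='10' (no match yet)
Bit 8: prefix='100' -> emit 'a', reset
Bit 9: prefix='0' -> emit 'n', reset
Bit 10: prefix='1' (no match yet)
Bit 11: prefix='11' (no match yet)
Bit 12: prefix='110' -> emit 'e', reset

Answer: 5 e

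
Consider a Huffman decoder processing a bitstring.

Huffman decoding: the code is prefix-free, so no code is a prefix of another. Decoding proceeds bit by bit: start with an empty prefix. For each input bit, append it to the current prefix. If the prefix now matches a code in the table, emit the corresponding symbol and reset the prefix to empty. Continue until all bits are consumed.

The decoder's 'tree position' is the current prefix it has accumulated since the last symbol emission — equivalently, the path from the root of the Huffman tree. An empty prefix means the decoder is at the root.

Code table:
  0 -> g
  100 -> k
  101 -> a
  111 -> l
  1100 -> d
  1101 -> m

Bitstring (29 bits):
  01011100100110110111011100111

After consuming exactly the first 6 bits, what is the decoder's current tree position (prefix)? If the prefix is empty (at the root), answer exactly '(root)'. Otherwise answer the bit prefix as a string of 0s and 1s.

Answer: 11

Derivation:
Bit 0: prefix='0' -> emit 'g', reset
Bit 1: prefix='1' (no match yet)
Bit 2: prefix='10' (no match yet)
Bit 3: prefix='101' -> emit 'a', reset
Bit 4: prefix='1' (no match yet)
Bit 5: prefix='11' (no match yet)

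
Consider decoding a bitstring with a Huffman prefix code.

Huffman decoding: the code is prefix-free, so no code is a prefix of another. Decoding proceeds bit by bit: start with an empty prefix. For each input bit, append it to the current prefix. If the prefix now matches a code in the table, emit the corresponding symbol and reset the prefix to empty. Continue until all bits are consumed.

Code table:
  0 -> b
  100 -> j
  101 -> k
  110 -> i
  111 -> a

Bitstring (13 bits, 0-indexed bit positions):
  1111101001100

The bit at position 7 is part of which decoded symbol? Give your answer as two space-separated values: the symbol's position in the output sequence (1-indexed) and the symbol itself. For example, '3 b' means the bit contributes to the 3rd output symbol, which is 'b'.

Bit 0: prefix='1' (no match yet)
Bit 1: prefix='11' (no match yet)
Bit 2: prefix='111' -> emit 'a', reset
Bit 3: prefix='1' (no match yet)
Bit 4: prefix='11' (no match yet)
Bit 5: prefix='110' -> emit 'i', reset
Bit 6: prefix='1' (no match yet)
Bit 7: prefix='10' (no match yet)
Bit 8: prefix='100' -> emit 'j', reset
Bit 9: prefix='1' (no match yet)
Bit 10: prefix='11' (no match yet)
Bit 11: prefix='110' -> emit 'i', reset

Answer: 3 j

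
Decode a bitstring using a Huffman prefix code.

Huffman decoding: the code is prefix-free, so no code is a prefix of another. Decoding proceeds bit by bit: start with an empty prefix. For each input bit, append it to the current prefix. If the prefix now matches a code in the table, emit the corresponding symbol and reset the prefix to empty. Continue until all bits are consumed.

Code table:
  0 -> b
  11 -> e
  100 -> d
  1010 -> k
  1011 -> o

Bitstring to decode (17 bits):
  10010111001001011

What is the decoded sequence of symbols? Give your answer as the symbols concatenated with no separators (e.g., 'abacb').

Answer: doddo

Derivation:
Bit 0: prefix='1' (no match yet)
Bit 1: prefix='10' (no match yet)
Bit 2: prefix='100' -> emit 'd', reset
Bit 3: prefix='1' (no match yet)
Bit 4: prefix='10' (no match yet)
Bit 5: prefix='101' (no match yet)
Bit 6: prefix='1011' -> emit 'o', reset
Bit 7: prefix='1' (no match yet)
Bit 8: prefix='10' (no match yet)
Bit 9: prefix='100' -> emit 'd', reset
Bit 10: prefix='1' (no match yet)
Bit 11: prefix='10' (no match yet)
Bit 12: prefix='100' -> emit 'd', reset
Bit 13: prefix='1' (no match yet)
Bit 14: prefix='10' (no match yet)
Bit 15: prefix='101' (no match yet)
Bit 16: prefix='1011' -> emit 'o', reset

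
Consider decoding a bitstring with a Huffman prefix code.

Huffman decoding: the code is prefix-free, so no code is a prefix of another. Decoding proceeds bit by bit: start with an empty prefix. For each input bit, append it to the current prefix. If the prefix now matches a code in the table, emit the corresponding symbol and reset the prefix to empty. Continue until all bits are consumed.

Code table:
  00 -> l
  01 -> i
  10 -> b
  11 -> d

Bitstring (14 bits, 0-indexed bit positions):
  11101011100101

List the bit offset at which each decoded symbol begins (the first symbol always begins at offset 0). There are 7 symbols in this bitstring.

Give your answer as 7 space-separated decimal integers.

Bit 0: prefix='1' (no match yet)
Bit 1: prefix='11' -> emit 'd', reset
Bit 2: prefix='1' (no match yet)
Bit 3: prefix='10' -> emit 'b', reset
Bit 4: prefix='1' (no match yet)
Bit 5: prefix='10' -> emit 'b', reset
Bit 6: prefix='1' (no match yet)
Bit 7: prefix='11' -> emit 'd', reset
Bit 8: prefix='1' (no match yet)
Bit 9: prefix='10' -> emit 'b', reset
Bit 10: prefix='0' (no match yet)
Bit 11: prefix='01' -> emit 'i', reset
Bit 12: prefix='0' (no match yet)
Bit 13: prefix='01' -> emit 'i', reset

Answer: 0 2 4 6 8 10 12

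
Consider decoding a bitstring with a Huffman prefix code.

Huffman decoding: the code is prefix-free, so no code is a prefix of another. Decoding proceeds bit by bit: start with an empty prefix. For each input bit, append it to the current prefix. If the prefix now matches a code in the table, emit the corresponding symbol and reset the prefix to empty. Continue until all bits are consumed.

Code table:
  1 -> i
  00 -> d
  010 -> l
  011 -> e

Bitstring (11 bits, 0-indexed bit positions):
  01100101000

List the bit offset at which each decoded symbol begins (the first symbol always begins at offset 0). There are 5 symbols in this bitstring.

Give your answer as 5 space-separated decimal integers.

Bit 0: prefix='0' (no match yet)
Bit 1: prefix='01' (no match yet)
Bit 2: prefix='011' -> emit 'e', reset
Bit 3: prefix='0' (no match yet)
Bit 4: prefix='00' -> emit 'd', reset
Bit 5: prefix='1' -> emit 'i', reset
Bit 6: prefix='0' (no match yet)
Bit 7: prefix='01' (no match yet)
Bit 8: prefix='010' -> emit 'l', reset
Bit 9: prefix='0' (no match yet)
Bit 10: prefix='00' -> emit 'd', reset

Answer: 0 3 5 6 9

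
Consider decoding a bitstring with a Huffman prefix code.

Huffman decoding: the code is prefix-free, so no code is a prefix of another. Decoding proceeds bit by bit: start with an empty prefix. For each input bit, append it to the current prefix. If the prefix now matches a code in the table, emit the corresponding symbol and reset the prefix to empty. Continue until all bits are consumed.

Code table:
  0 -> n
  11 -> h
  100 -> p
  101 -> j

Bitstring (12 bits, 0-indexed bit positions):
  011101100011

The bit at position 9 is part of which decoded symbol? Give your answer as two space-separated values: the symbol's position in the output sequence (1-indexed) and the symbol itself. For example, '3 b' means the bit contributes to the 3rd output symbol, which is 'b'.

Answer: 5 n

Derivation:
Bit 0: prefix='0' -> emit 'n', reset
Bit 1: prefix='1' (no match yet)
Bit 2: prefix='11' -> emit 'h', reset
Bit 3: prefix='1' (no match yet)
Bit 4: prefix='10' (no match yet)
Bit 5: prefix='101' -> emit 'j', reset
Bit 6: prefix='1' (no match yet)
Bit 7: prefix='10' (no match yet)
Bit 8: prefix='100' -> emit 'p', reset
Bit 9: prefix='0' -> emit 'n', reset
Bit 10: prefix='1' (no match yet)
Bit 11: prefix='11' -> emit 'h', reset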